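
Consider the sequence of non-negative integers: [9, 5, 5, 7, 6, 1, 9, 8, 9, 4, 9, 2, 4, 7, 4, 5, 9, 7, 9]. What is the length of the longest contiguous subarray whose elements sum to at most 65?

Extend to the right; shrink from the left whenever the sum exceeds 65:
add 9: [9] sum 9, len 1
add 5: [9, 5] sum 14, len 2
add 5: [9, 5, 5] sum 19, len 3
add 7: [9, 5, 5, 7] sum 26, len 4
add 6: [9, 5, 5, 7, 6] sum 32, len 5
add 1: [9, 5, 5, 7, 6, 1] sum 33, len 6
add 9: [9, 5, 5, 7, 6, 1, 9] sum 42, len 7
add 8: [9, 5, 5, 7, 6, 1, 9, 8] sum 50, len 8
add 9: [9, 5, 5, 7, 6, 1, 9, 8, 9] sum 59, len 9
add 4: [9, 5, 5, 7, 6, 1, 9, 8, 9, 4] sum 63, len 10
add 9: [5, 5, 7, 6, 1, 9, 8, 9, 4, 9] sum 63, len 10
add 2: [5, 5, 7, 6, 1, 9, 8, 9, 4, 9, 2] sum 65, len 11
add 4: [5, 7, 6, 1, 9, 8, 9, 4, 9, 2, 4] sum 64, len 11
add 7: [6, 1, 9, 8, 9, 4, 9, 2, 4, 7] sum 59, len 10
add 4: [6, 1, 9, 8, 9, 4, 9, 2, 4, 7, 4] sum 63, len 11
add 5: [1, 9, 8, 9, 4, 9, 2, 4, 7, 4, 5] sum 62, len 11
add 9: [8, 9, 4, 9, 2, 4, 7, 4, 5, 9] sum 61, len 10
add 7: [9, 4, 9, 2, 4, 7, 4, 5, 9, 7] sum 60, len 10
add 9: [4, 9, 2, 4, 7, 4, 5, 9, 7, 9] sum 60, len 10
Longest length seen: 11.

11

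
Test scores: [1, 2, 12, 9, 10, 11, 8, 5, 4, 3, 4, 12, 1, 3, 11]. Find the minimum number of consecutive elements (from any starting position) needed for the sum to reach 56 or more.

7

Extend right; whenever the sum reaches 56, record the length and shrink from the left:
add 1: running sum 1 < 56
add 2: running sum 3 < 56
add 12: running sum 15 < 56
add 9: running sum 24 < 56
add 10: running sum 34 < 56
add 11: running sum 45 < 56
add 8: running sum 53 < 56
add 5: shortest ending here [2, 12, 9, 10, 11, 8, 5] sum 57, len 7
add 4: shortest ending here [12, 9, 10, 11, 8, 5, 4] sum 59, len 7
add 3: shortest ending here [12, 9, 10, 11, 8, 5, 4, 3] sum 62, len 8
add 4: shortest ending here [12, 9, 10, 11, 8, 5, 4, 3, 4] sum 66, len 9
add 12: shortest ending here [10, 11, 8, 5, 4, 3, 4, 12] sum 57, len 8
add 1: shortest ending here [10, 11, 8, 5, 4, 3, 4, 12, 1] sum 58, len 9
add 3: shortest ending here [10, 11, 8, 5, 4, 3, 4, 12, 1, 3] sum 61, len 10
add 11: shortest ending here [11, 8, 5, 4, 3, 4, 12, 1, 3, 11] sum 62, len 10
Shortest qualifying length: 7.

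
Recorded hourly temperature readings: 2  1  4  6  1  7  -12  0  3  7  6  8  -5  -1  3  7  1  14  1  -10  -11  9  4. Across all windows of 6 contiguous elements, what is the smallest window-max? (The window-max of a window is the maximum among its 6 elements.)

Window maxs for each of the 18 positions:
2 1 4 6 1 7 → max 7
1 4 6 1 7 -12 → max 7
4 6 1 7 -12 0 → max 7
6 1 7 -12 0 3 → max 7
1 7 -12 0 3 7 → max 7
7 -12 0 3 7 6 → max 7
-12 0 3 7 6 8 → max 8
0 3 7 6 8 -5 → max 8
3 7 6 8 -5 -1 → max 8
7 6 8 -5 -1 3 → max 8
6 8 -5 -1 3 7 → max 8
8 -5 -1 3 7 1 → max 8
-5 -1 3 7 1 14 → max 14
-1 3 7 1 14 1 → max 14
3 7 1 14 1 -10 → max 14
7 1 14 1 -10 -11 → max 14
1 14 1 -10 -11 9 → max 14
14 1 -10 -11 9 4 → max 14
Smallest of these is 7.

7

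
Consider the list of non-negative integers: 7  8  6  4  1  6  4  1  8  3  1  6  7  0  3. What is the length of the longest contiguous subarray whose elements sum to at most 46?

→ 7: sum 7, len 1
→ 8: sum 15, len 2
→ 6: sum 21, len 3
→ 4: sum 25, len 4
→ 1: sum 26, len 5
→ 6: sum 32, len 6
→ 4: sum 36, len 7
→ 1: sum 37, len 8
→ 8: sum 45, len 9
→ 3 (dropped 7): sum 41, len 9
→ 1: sum 42, len 10
→ 6 (dropped 8): sum 40, len 10
→ 7 (dropped 6): sum 41, len 10
→ 0: sum 41, len 11
→ 3: sum 44, len 12
Longest length seen: 12.

12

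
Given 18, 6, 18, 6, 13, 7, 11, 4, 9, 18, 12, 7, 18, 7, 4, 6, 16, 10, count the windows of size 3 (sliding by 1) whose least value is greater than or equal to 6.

18 6 18 → min 6  ≥ 6 ✓
6 18 6 → min 6  ≥ 6 ✓
18 6 13 → min 6  ≥ 6 ✓
6 13 7 → min 6  ≥ 6 ✓
13 7 11 → min 7  ≥ 6 ✓
7 11 4 → min 4
11 4 9 → min 4
4 9 18 → min 4
9 18 12 → min 9  ≥ 6 ✓
18 12 7 → min 7  ≥ 6 ✓
12 7 18 → min 7  ≥ 6 ✓
7 18 7 → min 7  ≥ 6 ✓
18 7 4 → min 4
7 4 6 → min 4
4 6 16 → min 4
6 16 10 → min 6  ≥ 6 ✓
10 windows satisfy the condition.

10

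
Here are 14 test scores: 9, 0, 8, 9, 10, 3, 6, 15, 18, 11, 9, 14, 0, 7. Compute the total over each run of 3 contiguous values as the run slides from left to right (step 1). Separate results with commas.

17, 17, 27, 22, 19, 24, 39, 44, 38, 34, 23, 21

[9, 0, 8] → sum 17
[0, 8, 9] → sum 17
[8, 9, 10] → sum 27
[9, 10, 3] → sum 22
[10, 3, 6] → sum 19
[3, 6, 15] → sum 24
[6, 15, 18] → sum 39
[15, 18, 11] → sum 44
[18, 11, 9] → sum 38
[11, 9, 14] → sum 34
[9, 14, 0] → sum 23
[14, 0, 7] → sum 21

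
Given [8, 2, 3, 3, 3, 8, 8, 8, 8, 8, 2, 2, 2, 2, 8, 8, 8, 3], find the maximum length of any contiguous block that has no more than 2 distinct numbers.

12

Extend right; when distinct count exceeds 2, shrink from the left:
[8] 1 distinct, len 1
[8, 2] 2 distinct, len 2
[2, 3] 2 distinct, len 2
[2, 3, 3] 2 distinct, len 3
[2, 3, 3, 3] 2 distinct, len 4
[3, 3, 3, 8] 2 distinct, len 4
[3, 3, 3, 8, 8] 2 distinct, len 5
[3, 3, 3, 8, 8, 8] 2 distinct, len 6
[3, 3, 3, 8, 8, 8, 8] 2 distinct, len 7
[3, 3, 3, 8, 8, 8, 8, 8] 2 distinct, len 8
[8, 8, 8, 8, 8, 2] 2 distinct, len 6
[8, 8, 8, 8, 8, 2, 2] 2 distinct, len 7
[8, 8, 8, 8, 8, 2, 2, 2] 2 distinct, len 8
[8, 8, 8, 8, 8, 2, 2, 2, 2] 2 distinct, len 9
[8, 8, 8, 8, 8, 2, 2, 2, 2, 8] 2 distinct, len 10
[8, 8, 8, 8, 8, 2, 2, 2, 2, 8, 8] 2 distinct, len 11
[8, 8, 8, 8, 8, 2, 2, 2, 2, 8, 8, 8] 2 distinct, len 12
[8, 8, 8, 3] 2 distinct, len 4
Longest length with ≤2 distinct: 12.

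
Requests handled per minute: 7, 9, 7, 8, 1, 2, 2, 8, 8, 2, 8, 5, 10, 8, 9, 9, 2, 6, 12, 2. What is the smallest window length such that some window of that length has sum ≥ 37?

5

Extend right; whenever the sum reaches 37, record the length and shrink from the left:
add 7: running sum 7 < 37
add 9: running sum 16 < 37
add 7: running sum 23 < 37
add 8: running sum 31 < 37
add 1: running sum 32 < 37
add 2: running sum 34 < 37
add 2: running sum 36 < 37
add 8: shortest ending here [9, 7, 8, 1, 2, 2, 8] sum 37, len 7
add 8: shortest ending here [9, 7, 8, 1, 2, 2, 8, 8] sum 45, len 8
add 2: shortest ending here [7, 8, 1, 2, 2, 8, 8, 2] sum 38, len 8
add 8: shortest ending here [8, 1, 2, 2, 8, 8, 2, 8] sum 39, len 8
add 5: shortest ending here [8, 1, 2, 2, 8, 8, 2, 8, 5] sum 44, len 9
add 10: shortest ending here [8, 8, 2, 8, 5, 10] sum 41, len 6
add 8: shortest ending here [8, 2, 8, 5, 10, 8] sum 41, len 6
add 9: shortest ending here [8, 5, 10, 8, 9] sum 40, len 5
add 9: shortest ending here [5, 10, 8, 9, 9] sum 41, len 5
add 2: shortest ending here [10, 8, 9, 9, 2] sum 38, len 5
add 6: shortest ending here [10, 8, 9, 9, 2, 6] sum 44, len 6
add 12: shortest ending here [9, 9, 2, 6, 12] sum 38, len 5
add 2: shortest ending here [9, 9, 2, 6, 12, 2] sum 40, len 6
Shortest qualifying length: 5.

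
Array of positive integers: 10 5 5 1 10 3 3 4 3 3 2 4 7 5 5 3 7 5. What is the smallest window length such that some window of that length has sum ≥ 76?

add 10: running sum 10 < 76
add 5: running sum 15 < 76
add 5: running sum 20 < 76
add 1: running sum 21 < 76
add 10: running sum 31 < 76
add 3: running sum 34 < 76
add 3: running sum 37 < 76
add 4: running sum 41 < 76
add 3: running sum 44 < 76
add 3: running sum 47 < 76
add 2: running sum 49 < 76
add 4: running sum 53 < 76
add 7: running sum 60 < 76
add 5: running sum 65 < 76
add 5: running sum 70 < 76
add 3: running sum 73 < 76
add 7: shortest ending here [10, 5, 5, 1, 10, 3, 3, 4, 3, 3, 2, 4, 7, 5, 5, 3, 7] sum 80, len 17
add 5: shortest ending here [10, 5, 5, 1, 10, 3, 3, 4, 3, 3, 2, 4, 7, 5, 5, 3, 7, 5] sum 85, len 18
Shortest qualifying length: 17.

17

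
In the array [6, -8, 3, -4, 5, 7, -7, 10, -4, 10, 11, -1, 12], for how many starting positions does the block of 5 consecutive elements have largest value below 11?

6

(6, -8, 3, -4, 5) → max 6  < 11 ✓
(-8, 3, -4, 5, 7) → max 7  < 11 ✓
(3, -4, 5, 7, -7) → max 7  < 11 ✓
(-4, 5, 7, -7, 10) → max 10  < 11 ✓
(5, 7, -7, 10, -4) → max 10  < 11 ✓
(7, -7, 10, -4, 10) → max 10  < 11 ✓
(-7, 10, -4, 10, 11) → max 11
(10, -4, 10, 11, -1) → max 11
(-4, 10, 11, -1, 12) → max 12
6 windows satisfy the condition.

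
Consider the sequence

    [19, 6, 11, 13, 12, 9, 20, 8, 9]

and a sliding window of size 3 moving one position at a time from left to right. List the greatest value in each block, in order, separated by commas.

19, 13, 13, 13, 20, 20, 20

Sliding a size-3 window across the 9 values:
[19, 6, 11] → max 19
[6, 11, 13] → max 13
[11, 13, 12] → max 13
[13, 12, 9] → max 13
[12, 9, 20] → max 20
[9, 20, 8] → max 20
[20, 8, 9] → max 20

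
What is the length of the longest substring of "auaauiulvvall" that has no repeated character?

4

[a] len 1
[a, u] len 2
[u, a] len 2
[a] len 1
[a, u] len 2
[a, u, i] len 3
[i, u] len 2
[i, u, l] len 3
[i, u, l, v] len 4
[v] len 1
[v, a] len 2
[v, a, l] len 3
[l] len 1
Longest all-distinct length: 4.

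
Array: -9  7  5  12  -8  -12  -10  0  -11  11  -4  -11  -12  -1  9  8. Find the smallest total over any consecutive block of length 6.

Window sums for each of the 11 positions:
[-9, 7, 5, 12, -8, -12] → sum -5
[7, 5, 12, -8, -12, -10] → sum -6
[5, 12, -8, -12, -10, 0] → sum -13
[12, -8, -12, -10, 0, -11] → sum -29
[-8, -12, -10, 0, -11, 11] → sum -30
[-12, -10, 0, -11, 11, -4] → sum -26
[-10, 0, -11, 11, -4, -11] → sum -25
[0, -11, 11, -4, -11, -12] → sum -27
[-11, 11, -4, -11, -12, -1] → sum -28
[11, -4, -11, -12, -1, 9] → sum -8
[-4, -11, -12, -1, 9, 8] → sum -11
Smallest of these is -30.

-30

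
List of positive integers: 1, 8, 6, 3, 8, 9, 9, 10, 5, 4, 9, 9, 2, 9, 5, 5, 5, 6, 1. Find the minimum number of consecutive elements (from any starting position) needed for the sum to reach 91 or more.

13

add 1: running sum 1 < 91
add 8: running sum 9 < 91
add 6: running sum 15 < 91
add 3: running sum 18 < 91
add 8: running sum 26 < 91
add 9: running sum 35 < 91
add 9: running sum 44 < 91
add 10: running sum 54 < 91
add 5: running sum 59 < 91
add 4: running sum 63 < 91
add 9: running sum 72 < 91
add 9: running sum 81 < 91
add 2: running sum 83 < 91
add 9: shortest ending here [8, 6, 3, 8, 9, 9, 10, 5, 4, 9, 9, 2, 9] sum 91, len 13
add 5: shortest ending here [8, 6, 3, 8, 9, 9, 10, 5, 4, 9, 9, 2, 9, 5] sum 96, len 14
add 5: shortest ending here [6, 3, 8, 9, 9, 10, 5, 4, 9, 9, 2, 9, 5, 5] sum 93, len 14
add 5: shortest ending here [3, 8, 9, 9, 10, 5, 4, 9, 9, 2, 9, 5, 5, 5] sum 92, len 14
add 6: shortest ending here [8, 9, 9, 10, 5, 4, 9, 9, 2, 9, 5, 5, 5, 6] sum 95, len 14
add 1: shortest ending here [8, 9, 9, 10, 5, 4, 9, 9, 2, 9, 5, 5, 5, 6, 1] sum 96, len 15
Shortest qualifying length: 13.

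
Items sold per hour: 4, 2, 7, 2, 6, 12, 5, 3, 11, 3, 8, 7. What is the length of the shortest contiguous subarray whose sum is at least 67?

12

add 4: running sum 4 < 67
add 2: running sum 6 < 67
add 7: running sum 13 < 67
add 2: running sum 15 < 67
add 6: running sum 21 < 67
add 12: running sum 33 < 67
add 5: running sum 38 < 67
add 3: running sum 41 < 67
add 11: running sum 52 < 67
add 3: running sum 55 < 67
add 8: running sum 63 < 67
add 7: shortest ending here [4, 2, 7, 2, 6, 12, 5, 3, 11, 3, 8, 7] sum 70, len 12
Shortest qualifying length: 12.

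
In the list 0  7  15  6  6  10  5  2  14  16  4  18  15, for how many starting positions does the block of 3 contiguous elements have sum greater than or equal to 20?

0 7 15 → sum 22  ≥ 20 ✓
7 15 6 → sum 28  ≥ 20 ✓
15 6 6 → sum 27  ≥ 20 ✓
6 6 10 → sum 22  ≥ 20 ✓
6 10 5 → sum 21  ≥ 20 ✓
10 5 2 → sum 17
5 2 14 → sum 21  ≥ 20 ✓
2 14 16 → sum 32  ≥ 20 ✓
14 16 4 → sum 34  ≥ 20 ✓
16 4 18 → sum 38  ≥ 20 ✓
4 18 15 → sum 37  ≥ 20 ✓
10 windows satisfy the condition.

10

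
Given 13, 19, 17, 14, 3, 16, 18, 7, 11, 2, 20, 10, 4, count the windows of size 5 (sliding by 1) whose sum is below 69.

8

[13, 19, 17, 14, 3] → sum 66  < 69 ✓
[19, 17, 14, 3, 16] → sum 69
[17, 14, 3, 16, 18] → sum 68  < 69 ✓
[14, 3, 16, 18, 7] → sum 58  < 69 ✓
[3, 16, 18, 7, 11] → sum 55  < 69 ✓
[16, 18, 7, 11, 2] → sum 54  < 69 ✓
[18, 7, 11, 2, 20] → sum 58  < 69 ✓
[7, 11, 2, 20, 10] → sum 50  < 69 ✓
[11, 2, 20, 10, 4] → sum 47  < 69 ✓
8 windows satisfy the condition.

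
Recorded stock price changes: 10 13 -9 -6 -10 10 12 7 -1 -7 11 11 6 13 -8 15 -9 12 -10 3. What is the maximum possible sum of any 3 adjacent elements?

30

[10, 13, -9] → sum 14
[13, -9, -6] → sum -2
[-9, -6, -10] → sum -25
[-6, -10, 10] → sum -6
[-10, 10, 12] → sum 12
[10, 12, 7] → sum 29
[12, 7, -1] → sum 18
[7, -1, -7] → sum -1
[-1, -7, 11] → sum 3
[-7, 11, 11] → sum 15
[11, 11, 6] → sum 28
[11, 6, 13] → sum 30
[6, 13, -8] → sum 11
[13, -8, 15] → sum 20
[-8, 15, -9] → sum -2
[15, -9, 12] → sum 18
[-9, 12, -10] → sum -7
[12, -10, 3] → sum 5
Maximum of these is 30.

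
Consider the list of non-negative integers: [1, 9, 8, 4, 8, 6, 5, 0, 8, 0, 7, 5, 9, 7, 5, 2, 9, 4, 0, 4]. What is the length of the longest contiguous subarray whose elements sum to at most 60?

add 1: [1] sum 1, len 1
add 9: [1, 9] sum 10, len 2
add 8: [1, 9, 8] sum 18, len 3
add 4: [1, 9, 8, 4] sum 22, len 4
add 8: [1, 9, 8, 4, 8] sum 30, len 5
add 6: [1, 9, 8, 4, 8, 6] sum 36, len 6
add 5: [1, 9, 8, 4, 8, 6, 5] sum 41, len 7
add 0: [1, 9, 8, 4, 8, 6, 5, 0] sum 41, len 8
add 8: [1, 9, 8, 4, 8, 6, 5, 0, 8] sum 49, len 9
add 0: [1, 9, 8, 4, 8, 6, 5, 0, 8, 0] sum 49, len 10
add 7: [1, 9, 8, 4, 8, 6, 5, 0, 8, 0, 7] sum 56, len 11
add 5: [9, 8, 4, 8, 6, 5, 0, 8, 0, 7, 5] sum 60, len 11
add 9: [8, 4, 8, 6, 5, 0, 8, 0, 7, 5, 9] sum 60, len 11
add 7: [4, 8, 6, 5, 0, 8, 0, 7, 5, 9, 7] sum 59, len 11
add 5: [8, 6, 5, 0, 8, 0, 7, 5, 9, 7, 5] sum 60, len 11
add 2: [6, 5, 0, 8, 0, 7, 5, 9, 7, 5, 2] sum 54, len 11
add 9: [5, 0, 8, 0, 7, 5, 9, 7, 5, 2, 9] sum 57, len 11
add 4: [0, 8, 0, 7, 5, 9, 7, 5, 2, 9, 4] sum 56, len 11
add 0: [0, 8, 0, 7, 5, 9, 7, 5, 2, 9, 4, 0] sum 56, len 12
add 4: [0, 8, 0, 7, 5, 9, 7, 5, 2, 9, 4, 0, 4] sum 60, len 13
Longest length seen: 13.

13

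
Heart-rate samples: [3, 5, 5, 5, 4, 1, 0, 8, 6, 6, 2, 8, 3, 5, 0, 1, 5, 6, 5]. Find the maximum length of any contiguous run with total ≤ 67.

[3] sum 3 len 1
[3, 5] sum 8 len 2
[3, 5, 5] sum 13 len 3
[3, 5, 5, 5] sum 18 len 4
[3, 5, 5, 5, 4] sum 22 len 5
[3, 5, 5, 5, 4, 1] sum 23 len 6
[3, 5, 5, 5, 4, 1, 0] sum 23 len 7
[3, 5, 5, 5, 4, 1, 0, 8] sum 31 len 8
[3, 5, 5, 5, 4, 1, 0, 8, 6] sum 37 len 9
[3, 5, 5, 5, 4, 1, 0, 8, 6, 6] sum 43 len 10
[3, 5, 5, 5, 4, 1, 0, 8, 6, 6, 2] sum 45 len 11
[3, 5, 5, 5, 4, 1, 0, 8, 6, 6, 2, 8] sum 53 len 12
[3, 5, 5, 5, 4, 1, 0, 8, 6, 6, 2, 8, 3] sum 56 len 13
[3, 5, 5, 5, 4, 1, 0, 8, 6, 6, 2, 8, 3, 5] sum 61 len 14
[3, 5, 5, 5, 4, 1, 0, 8, 6, 6, 2, 8, 3, 5, 0] sum 61 len 15
[3, 5, 5, 5, 4, 1, 0, 8, 6, 6, 2, 8, 3, 5, 0, 1] sum 62 len 16
[3, 5, 5, 5, 4, 1, 0, 8, 6, 6, 2, 8, 3, 5, 0, 1, 5] sum 67 len 17
[5, 5, 4, 1, 0, 8, 6, 6, 2, 8, 3, 5, 0, 1, 5, 6] sum 65 len 16
[5, 4, 1, 0, 8, 6, 6, 2, 8, 3, 5, 0, 1, 5, 6, 5] sum 65 len 16
Longest length seen: 17.

17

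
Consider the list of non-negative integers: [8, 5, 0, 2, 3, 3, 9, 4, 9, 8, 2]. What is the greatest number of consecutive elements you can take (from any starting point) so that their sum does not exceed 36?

8

[8] sum 8 len 1
[8, 5] sum 13 len 2
[8, 5, 0] sum 13 len 3
[8, 5, 0, 2] sum 15 len 4
[8, 5, 0, 2, 3] sum 18 len 5
[8, 5, 0, 2, 3, 3] sum 21 len 6
[8, 5, 0, 2, 3, 3, 9] sum 30 len 7
[8, 5, 0, 2, 3, 3, 9, 4] sum 34 len 8
[5, 0, 2, 3, 3, 9, 4, 9] sum 35 len 8
[3, 3, 9, 4, 9, 8] sum 36 len 6
[3, 9, 4, 9, 8, 2] sum 35 len 6
Longest length seen: 8.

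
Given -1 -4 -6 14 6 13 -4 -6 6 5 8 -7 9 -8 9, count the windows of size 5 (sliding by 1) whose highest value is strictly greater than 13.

(-1, -4, -6, 14, 6) → max 14  > 13 ✓
(-4, -6, 14, 6, 13) → max 14  > 13 ✓
(-6, 14, 6, 13, -4) → max 14  > 13 ✓
(14, 6, 13, -4, -6) → max 14  > 13 ✓
(6, 13, -4, -6, 6) → max 13
(13, -4, -6, 6, 5) → max 13
(-4, -6, 6, 5, 8) → max 8
(-6, 6, 5, 8, -7) → max 8
(6, 5, 8, -7, 9) → max 9
(5, 8, -7, 9, -8) → max 9
(8, -7, 9, -8, 9) → max 9
4 windows satisfy the condition.

4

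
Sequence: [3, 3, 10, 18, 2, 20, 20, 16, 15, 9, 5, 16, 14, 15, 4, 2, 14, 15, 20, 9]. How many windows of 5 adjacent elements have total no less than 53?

3 3 10 18 2 → sum 36
3 10 18 2 20 → sum 53  ≥ 53 ✓
10 18 2 20 20 → sum 70  ≥ 53 ✓
18 2 20 20 16 → sum 76  ≥ 53 ✓
2 20 20 16 15 → sum 73  ≥ 53 ✓
20 20 16 15 9 → sum 80  ≥ 53 ✓
20 16 15 9 5 → sum 65  ≥ 53 ✓
16 15 9 5 16 → sum 61  ≥ 53 ✓
15 9 5 16 14 → sum 59  ≥ 53 ✓
9 5 16 14 15 → sum 59  ≥ 53 ✓
5 16 14 15 4 → sum 54  ≥ 53 ✓
16 14 15 4 2 → sum 51
14 15 4 2 14 → sum 49
15 4 2 14 15 → sum 50
4 2 14 15 20 → sum 55  ≥ 53 ✓
2 14 15 20 9 → sum 60  ≥ 53 ✓
12 windows satisfy the condition.

12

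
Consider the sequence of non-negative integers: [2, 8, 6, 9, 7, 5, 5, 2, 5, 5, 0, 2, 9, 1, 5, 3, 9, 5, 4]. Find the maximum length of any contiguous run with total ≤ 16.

5

→ 2: sum 2, len 1
→ 8: sum 10, len 2
→ 6: sum 16, len 3
→ 9 (dropped 2, 8): sum 15, len 2
→ 7 (dropped 6): sum 16, len 2
→ 5 (dropped 9): sum 12, len 2
→ 5 (dropped 7): sum 10, len 2
→ 2: sum 12, len 3
→ 5 (dropped 5): sum 12, len 3
→ 5 (dropped 5): sum 12, len 3
→ 0: sum 12, len 4
→ 2: sum 14, len 5
→ 9 (dropped 2, 5): sum 16, len 4
→ 1 (dropped 5): sum 12, len 4
→ 5 (dropped 0, 2): sum 15, len 3
→ 3 (dropped 9): sum 9, len 3
→ 9 (dropped 1, 5): sum 12, len 2
→ 5 (dropped 3): sum 14, len 2
→ 4 (dropped 9): sum 9, len 2
Longest length seen: 5.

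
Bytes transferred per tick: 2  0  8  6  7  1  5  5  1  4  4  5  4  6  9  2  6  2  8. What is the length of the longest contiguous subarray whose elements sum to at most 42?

[2] sum 2 len 1
[2, 0] sum 2 len 2
[2, 0, 8] sum 10 len 3
[2, 0, 8, 6] sum 16 len 4
[2, 0, 8, 6, 7] sum 23 len 5
[2, 0, 8, 6, 7, 1] sum 24 len 6
[2, 0, 8, 6, 7, 1, 5] sum 29 len 7
[2, 0, 8, 6, 7, 1, 5, 5] sum 34 len 8
[2, 0, 8, 6, 7, 1, 5, 5, 1] sum 35 len 9
[2, 0, 8, 6, 7, 1, 5, 5, 1, 4] sum 39 len 10
[0, 8, 6, 7, 1, 5, 5, 1, 4, 4] sum 41 len 10
[6, 7, 1, 5, 5, 1, 4, 4, 5] sum 38 len 9
[6, 7, 1, 5, 5, 1, 4, 4, 5, 4] sum 42 len 10
[7, 1, 5, 5, 1, 4, 4, 5, 4, 6] sum 42 len 10
[5, 1, 4, 4, 5, 4, 6, 9] sum 38 len 8
[5, 1, 4, 4, 5, 4, 6, 9, 2] sum 40 len 9
[1, 4, 4, 5, 4, 6, 9, 2, 6] sum 41 len 9
[4, 4, 5, 4, 6, 9, 2, 6, 2] sum 42 len 9
[5, 4, 6, 9, 2, 6, 2, 8] sum 42 len 8
Longest length seen: 10.

10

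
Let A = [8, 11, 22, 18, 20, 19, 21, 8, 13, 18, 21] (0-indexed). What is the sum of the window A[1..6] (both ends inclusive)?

111

Elements at indices 1..6: 11, 22, 18, 20, 19, 21
sum(11, 22, 18, 20, 19, 21) = 111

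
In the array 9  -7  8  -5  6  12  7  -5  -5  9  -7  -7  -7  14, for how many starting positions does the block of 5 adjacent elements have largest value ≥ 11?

6

9 -7 8 -5 6 → max 9
-7 8 -5 6 12 → max 12  ≥ 11 ✓
8 -5 6 12 7 → max 12  ≥ 11 ✓
-5 6 12 7 -5 → max 12  ≥ 11 ✓
6 12 7 -5 -5 → max 12  ≥ 11 ✓
12 7 -5 -5 9 → max 12  ≥ 11 ✓
7 -5 -5 9 -7 → max 9
-5 -5 9 -7 -7 → max 9
-5 9 -7 -7 -7 → max 9
9 -7 -7 -7 14 → max 14  ≥ 11 ✓
6 windows satisfy the condition.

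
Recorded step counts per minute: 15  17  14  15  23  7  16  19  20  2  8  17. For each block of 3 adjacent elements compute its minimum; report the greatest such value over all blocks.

15 17 14 → min 14
17 14 15 → min 14
14 15 23 → min 14
15 23 7 → min 7
23 7 16 → min 7
7 16 19 → min 7
16 19 20 → min 16
19 20 2 → min 2
20 2 8 → min 2
2 8 17 → min 2
Greatest of these is 16.

16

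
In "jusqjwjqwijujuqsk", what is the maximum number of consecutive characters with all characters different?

5

add j: [j] len 1
add u: [j, u] len 2
add s: [j, u, s] len 3
add q: [j, u, s, q] len 4
add j (repeat j, move left end past it): [u, s, q, j] len 4
add w: [u, s, q, j, w] len 5
add j (repeat j, move left end past it): [w, j] len 2
add q: [w, j, q] len 3
add w (repeat w, move left end past it): [j, q, w] len 3
add i: [j, q, w, i] len 4
add j (repeat j, move left end past it): [q, w, i, j] len 4
add u: [q, w, i, j, u] len 5
add j (repeat j, move left end past it): [u, j] len 2
add u (repeat u, move left end past it): [j, u] len 2
add q: [j, u, q] len 3
add s: [j, u, q, s] len 4
add k: [j, u, q, s, k] len 5
Longest all-distinct length: 5.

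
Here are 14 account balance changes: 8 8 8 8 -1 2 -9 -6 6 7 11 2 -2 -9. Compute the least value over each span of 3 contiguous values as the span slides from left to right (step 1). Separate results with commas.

8, 8, -1, -1, -9, -9, -9, -6, 6, 2, -2, -9

(8, 8, 8) → min 8
(8, 8, 8) → min 8
(8, 8, -1) → min -1
(8, -1, 2) → min -1
(-1, 2, -9) → min -9
(2, -9, -6) → min -9
(-9, -6, 6) → min -9
(-6, 6, 7) → min -6
(6, 7, 11) → min 6
(7, 11, 2) → min 2
(11, 2, -2) → min -2
(2, -2, -9) → min -9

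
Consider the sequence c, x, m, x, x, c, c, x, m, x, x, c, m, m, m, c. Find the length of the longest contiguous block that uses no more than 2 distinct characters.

5

Extend right; when distinct count exceeds 2, shrink from the left:
add c: window [c] (1 distinct), len 1
add x: window [c, x] (2 distinct), len 2
add m: window [x, m] (2 distinct), len 2
add x: window [x, m, x] (2 distinct), len 3
add x: window [x, m, x, x] (2 distinct), len 4
add c: window [x, x, c] (2 distinct), len 3
add c: window [x, x, c, c] (2 distinct), len 4
add x: window [x, x, c, c, x] (2 distinct), len 5
add m: window [x, m] (2 distinct), len 2
add x: window [x, m, x] (2 distinct), len 3
add x: window [x, m, x, x] (2 distinct), len 4
add c: window [x, x, c] (2 distinct), len 3
add m: window [c, m] (2 distinct), len 2
add m: window [c, m, m] (2 distinct), len 3
add m: window [c, m, m, m] (2 distinct), len 4
add c: window [c, m, m, m, c] (2 distinct), len 5
Longest length with ≤2 distinct: 5.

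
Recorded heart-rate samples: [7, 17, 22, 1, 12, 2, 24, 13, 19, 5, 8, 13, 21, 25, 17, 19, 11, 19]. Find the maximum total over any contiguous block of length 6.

112

7 17 22 1 12 2 → sum 61
17 22 1 12 2 24 → sum 78
22 1 12 2 24 13 → sum 74
1 12 2 24 13 19 → sum 71
12 2 24 13 19 5 → sum 75
2 24 13 19 5 8 → sum 71
24 13 19 5 8 13 → sum 82
13 19 5 8 13 21 → sum 79
19 5 8 13 21 25 → sum 91
5 8 13 21 25 17 → sum 89
8 13 21 25 17 19 → sum 103
13 21 25 17 19 11 → sum 106
21 25 17 19 11 19 → sum 112
Maximum of these is 112.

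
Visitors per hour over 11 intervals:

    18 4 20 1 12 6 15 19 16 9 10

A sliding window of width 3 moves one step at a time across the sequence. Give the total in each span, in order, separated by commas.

42, 25, 33, 19, 33, 40, 50, 44, 35

Sliding a size-3 window across the 11 values:
(18, 4, 20) → sum 42
(4, 20, 1) → sum 25
(20, 1, 12) → sum 33
(1, 12, 6) → sum 19
(12, 6, 15) → sum 33
(6, 15, 19) → sum 40
(15, 19, 16) → sum 50
(19, 16, 9) → sum 44
(16, 9, 10) → sum 35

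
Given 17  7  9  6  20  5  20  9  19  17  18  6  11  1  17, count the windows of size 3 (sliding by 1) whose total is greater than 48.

1

(17, 7, 9) → sum 33
(7, 9, 6) → sum 22
(9, 6, 20) → sum 35
(6, 20, 5) → sum 31
(20, 5, 20) → sum 45
(5, 20, 9) → sum 34
(20, 9, 19) → sum 48
(9, 19, 17) → sum 45
(19, 17, 18) → sum 54  > 48 ✓
(17, 18, 6) → sum 41
(18, 6, 11) → sum 35
(6, 11, 1) → sum 18
(11, 1, 17) → sum 29
1 window satisfy the condition.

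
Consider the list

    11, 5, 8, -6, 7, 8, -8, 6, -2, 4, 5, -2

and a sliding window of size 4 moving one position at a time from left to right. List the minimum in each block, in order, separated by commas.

11 5 8 -6 → min -6
5 8 -6 7 → min -6
8 -6 7 8 → min -6
-6 7 8 -8 → min -8
7 8 -8 6 → min -8
8 -8 6 -2 → min -8
-8 6 -2 4 → min -8
6 -2 4 5 → min -2
-2 4 5 -2 → min -2

-6, -6, -6, -8, -8, -8, -8, -2, -2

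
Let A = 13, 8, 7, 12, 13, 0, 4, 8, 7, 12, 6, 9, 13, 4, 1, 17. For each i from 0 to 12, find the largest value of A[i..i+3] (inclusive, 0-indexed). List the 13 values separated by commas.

13 8 7 12 → max 13
8 7 12 13 → max 13
7 12 13 0 → max 13
12 13 0 4 → max 13
13 0 4 8 → max 13
0 4 8 7 → max 8
4 8 7 12 → max 12
8 7 12 6 → max 12
7 12 6 9 → max 12
12 6 9 13 → max 13
6 9 13 4 → max 13
9 13 4 1 → max 13
13 4 1 17 → max 17

13, 13, 13, 13, 13, 8, 12, 12, 12, 13, 13, 13, 17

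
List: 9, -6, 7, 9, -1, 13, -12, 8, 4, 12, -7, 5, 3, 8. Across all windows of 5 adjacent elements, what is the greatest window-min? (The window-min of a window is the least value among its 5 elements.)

-6

[9, -6, 7, 9, -1] → min -6
[-6, 7, 9, -1, 13] → min -6
[7, 9, -1, 13, -12] → min -12
[9, -1, 13, -12, 8] → min -12
[-1, 13, -12, 8, 4] → min -12
[13, -12, 8, 4, 12] → min -12
[-12, 8, 4, 12, -7] → min -12
[8, 4, 12, -7, 5] → min -7
[4, 12, -7, 5, 3] → min -7
[12, -7, 5, 3, 8] → min -7
Greatest of these is -6.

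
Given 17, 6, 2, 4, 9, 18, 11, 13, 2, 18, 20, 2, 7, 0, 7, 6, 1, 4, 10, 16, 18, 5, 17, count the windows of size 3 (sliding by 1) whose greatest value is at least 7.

17 6 2 → max 17  ≥ 7 ✓
6 2 4 → max 6
2 4 9 → max 9  ≥ 7 ✓
4 9 18 → max 18  ≥ 7 ✓
9 18 11 → max 18  ≥ 7 ✓
18 11 13 → max 18  ≥ 7 ✓
11 13 2 → max 13  ≥ 7 ✓
13 2 18 → max 18  ≥ 7 ✓
2 18 20 → max 20  ≥ 7 ✓
18 20 2 → max 20  ≥ 7 ✓
20 2 7 → max 20  ≥ 7 ✓
2 7 0 → max 7  ≥ 7 ✓
7 0 7 → max 7  ≥ 7 ✓
0 7 6 → max 7  ≥ 7 ✓
7 6 1 → max 7  ≥ 7 ✓
6 1 4 → max 6
1 4 10 → max 10  ≥ 7 ✓
4 10 16 → max 16  ≥ 7 ✓
10 16 18 → max 18  ≥ 7 ✓
16 18 5 → max 18  ≥ 7 ✓
18 5 17 → max 18  ≥ 7 ✓
19 windows satisfy the condition.

19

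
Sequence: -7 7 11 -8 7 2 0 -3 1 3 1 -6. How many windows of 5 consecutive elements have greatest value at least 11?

3

-7 7 11 -8 7 → max 11  ≥ 11 ✓
7 11 -8 7 2 → max 11  ≥ 11 ✓
11 -8 7 2 0 → max 11  ≥ 11 ✓
-8 7 2 0 -3 → max 7
7 2 0 -3 1 → max 7
2 0 -3 1 3 → max 3
0 -3 1 3 1 → max 3
-3 1 3 1 -6 → max 3
3 windows satisfy the condition.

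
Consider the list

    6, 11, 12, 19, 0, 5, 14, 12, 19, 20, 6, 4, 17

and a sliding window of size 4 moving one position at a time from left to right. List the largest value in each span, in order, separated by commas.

Sliding a size-4 window across the 13 values:
[6, 11, 12, 19] → max 19
[11, 12, 19, 0] → max 19
[12, 19, 0, 5] → max 19
[19, 0, 5, 14] → max 19
[0, 5, 14, 12] → max 14
[5, 14, 12, 19] → max 19
[14, 12, 19, 20] → max 20
[12, 19, 20, 6] → max 20
[19, 20, 6, 4] → max 20
[20, 6, 4, 17] → max 20

19, 19, 19, 19, 14, 19, 20, 20, 20, 20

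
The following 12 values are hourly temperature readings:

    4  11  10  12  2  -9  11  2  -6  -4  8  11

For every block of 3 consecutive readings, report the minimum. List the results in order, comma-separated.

Sliding a size-3 window across the 12 values:
4 11 10 → min 4
11 10 12 → min 10
10 12 2 → min 2
12 2 -9 → min -9
2 -9 11 → min -9
-9 11 2 → min -9
11 2 -6 → min -6
2 -6 -4 → min -6
-6 -4 8 → min -6
-4 8 11 → min -4

4, 10, 2, -9, -9, -9, -6, -6, -6, -4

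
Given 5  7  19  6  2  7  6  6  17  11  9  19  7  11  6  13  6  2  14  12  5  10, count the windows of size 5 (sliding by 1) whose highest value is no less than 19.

8

(5, 7, 19, 6, 2) → max 19  ≥ 19 ✓
(7, 19, 6, 2, 7) → max 19  ≥ 19 ✓
(19, 6, 2, 7, 6) → max 19  ≥ 19 ✓
(6, 2, 7, 6, 6) → max 7
(2, 7, 6, 6, 17) → max 17
(7, 6, 6, 17, 11) → max 17
(6, 6, 17, 11, 9) → max 17
(6, 17, 11, 9, 19) → max 19  ≥ 19 ✓
(17, 11, 9, 19, 7) → max 19  ≥ 19 ✓
(11, 9, 19, 7, 11) → max 19  ≥ 19 ✓
(9, 19, 7, 11, 6) → max 19  ≥ 19 ✓
(19, 7, 11, 6, 13) → max 19  ≥ 19 ✓
(7, 11, 6, 13, 6) → max 13
(11, 6, 13, 6, 2) → max 13
(6, 13, 6, 2, 14) → max 14
(13, 6, 2, 14, 12) → max 14
(6, 2, 14, 12, 5) → max 14
(2, 14, 12, 5, 10) → max 14
8 windows satisfy the condition.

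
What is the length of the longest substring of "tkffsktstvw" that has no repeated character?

4

[t] len 1
[t, k] len 2
[t, k, f] len 3
[f] len 1
[f, s] len 2
[f, s, k] len 3
[f, s, k, t] len 4
[k, t, s] len 3
[s, t] len 2
[s, t, v] len 3
[s, t, v, w] len 4
Longest all-distinct length: 4.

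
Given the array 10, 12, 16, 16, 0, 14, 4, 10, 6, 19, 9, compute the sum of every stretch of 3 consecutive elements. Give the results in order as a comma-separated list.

38, 44, 32, 30, 18, 28, 20, 35, 34

[10, 12, 16] → sum 38
[12, 16, 16] → sum 44
[16, 16, 0] → sum 32
[16, 0, 14] → sum 30
[0, 14, 4] → sum 18
[14, 4, 10] → sum 28
[4, 10, 6] → sum 20
[10, 6, 19] → sum 35
[6, 19, 9] → sum 34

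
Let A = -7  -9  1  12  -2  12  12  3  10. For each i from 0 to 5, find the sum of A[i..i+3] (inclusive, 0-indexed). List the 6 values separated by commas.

-7 -9 1 12 → sum -3
-9 1 12 -2 → sum 2
1 12 -2 12 → sum 23
12 -2 12 12 → sum 34
-2 12 12 3 → sum 25
12 12 3 10 → sum 37

-3, 2, 23, 34, 25, 37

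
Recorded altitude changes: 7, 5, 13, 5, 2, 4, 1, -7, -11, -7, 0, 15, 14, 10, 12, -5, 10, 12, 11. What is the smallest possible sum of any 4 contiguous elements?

(7, 5, 13, 5) → sum 30
(5, 13, 5, 2) → sum 25
(13, 5, 2, 4) → sum 24
(5, 2, 4, 1) → sum 12
(2, 4, 1, -7) → sum 0
(4, 1, -7, -11) → sum -13
(1, -7, -11, -7) → sum -24
(-7, -11, -7, 0) → sum -25
(-11, -7, 0, 15) → sum -3
(-7, 0, 15, 14) → sum 22
(0, 15, 14, 10) → sum 39
(15, 14, 10, 12) → sum 51
(14, 10, 12, -5) → sum 31
(10, 12, -5, 10) → sum 27
(12, -5, 10, 12) → sum 29
(-5, 10, 12, 11) → sum 28
Smallest of these is -25.

-25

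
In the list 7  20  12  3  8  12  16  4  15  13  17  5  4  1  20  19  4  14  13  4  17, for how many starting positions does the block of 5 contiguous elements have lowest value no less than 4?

(7, 20, 12, 3, 8) → min 3
(20, 12, 3, 8, 12) → min 3
(12, 3, 8, 12, 16) → min 3
(3, 8, 12, 16, 4) → min 3
(8, 12, 16, 4, 15) → min 4  ≥ 4 ✓
(12, 16, 4, 15, 13) → min 4  ≥ 4 ✓
(16, 4, 15, 13, 17) → min 4  ≥ 4 ✓
(4, 15, 13, 17, 5) → min 4  ≥ 4 ✓
(15, 13, 17, 5, 4) → min 4  ≥ 4 ✓
(13, 17, 5, 4, 1) → min 1
(17, 5, 4, 1, 20) → min 1
(5, 4, 1, 20, 19) → min 1
(4, 1, 20, 19, 4) → min 1
(1, 20, 19, 4, 14) → min 1
(20, 19, 4, 14, 13) → min 4  ≥ 4 ✓
(19, 4, 14, 13, 4) → min 4  ≥ 4 ✓
(4, 14, 13, 4, 17) → min 4  ≥ 4 ✓
8 windows satisfy the condition.

8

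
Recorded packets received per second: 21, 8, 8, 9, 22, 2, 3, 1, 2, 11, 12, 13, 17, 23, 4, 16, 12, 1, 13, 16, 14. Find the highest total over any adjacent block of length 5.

Each size-5 window and its sum:
[21, 8, 8, 9, 22] → sum 68
[8, 8, 9, 22, 2] → sum 49
[8, 9, 22, 2, 3] → sum 44
[9, 22, 2, 3, 1] → sum 37
[22, 2, 3, 1, 2] → sum 30
[2, 3, 1, 2, 11] → sum 19
[3, 1, 2, 11, 12] → sum 29
[1, 2, 11, 12, 13] → sum 39
[2, 11, 12, 13, 17] → sum 55
[11, 12, 13, 17, 23] → sum 76
[12, 13, 17, 23, 4] → sum 69
[13, 17, 23, 4, 16] → sum 73
[17, 23, 4, 16, 12] → sum 72
[23, 4, 16, 12, 1] → sum 56
[4, 16, 12, 1, 13] → sum 46
[16, 12, 1, 13, 16] → sum 58
[12, 1, 13, 16, 14] → sum 56
Highest of these is 76.

76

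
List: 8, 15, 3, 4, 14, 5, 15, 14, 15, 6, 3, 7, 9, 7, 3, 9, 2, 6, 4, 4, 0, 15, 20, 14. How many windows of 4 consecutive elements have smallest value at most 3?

(8, 15, 3, 4) → min 3  ≤ 3 ✓
(15, 3, 4, 14) → min 3  ≤ 3 ✓
(3, 4, 14, 5) → min 3  ≤ 3 ✓
(4, 14, 5, 15) → min 4
(14, 5, 15, 14) → min 5
(5, 15, 14, 15) → min 5
(15, 14, 15, 6) → min 6
(14, 15, 6, 3) → min 3  ≤ 3 ✓
(15, 6, 3, 7) → min 3  ≤ 3 ✓
(6, 3, 7, 9) → min 3  ≤ 3 ✓
(3, 7, 9, 7) → min 3  ≤ 3 ✓
(7, 9, 7, 3) → min 3  ≤ 3 ✓
(9, 7, 3, 9) → min 3  ≤ 3 ✓
(7, 3, 9, 2) → min 2  ≤ 3 ✓
(3, 9, 2, 6) → min 2  ≤ 3 ✓
(9, 2, 6, 4) → min 2  ≤ 3 ✓
(2, 6, 4, 4) → min 2  ≤ 3 ✓
(6, 4, 4, 0) → min 0  ≤ 3 ✓
(4, 4, 0, 15) → min 0  ≤ 3 ✓
(4, 0, 15, 20) → min 0  ≤ 3 ✓
(0, 15, 20, 14) → min 0  ≤ 3 ✓
17 windows satisfy the condition.

17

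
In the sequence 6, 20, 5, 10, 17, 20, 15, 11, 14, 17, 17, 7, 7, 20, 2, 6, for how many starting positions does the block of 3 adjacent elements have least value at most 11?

12

[6, 20, 5] → min 5  ≤ 11 ✓
[20, 5, 10] → min 5  ≤ 11 ✓
[5, 10, 17] → min 5  ≤ 11 ✓
[10, 17, 20] → min 10  ≤ 11 ✓
[17, 20, 15] → min 15
[20, 15, 11] → min 11  ≤ 11 ✓
[15, 11, 14] → min 11  ≤ 11 ✓
[11, 14, 17] → min 11  ≤ 11 ✓
[14, 17, 17] → min 14
[17, 17, 7] → min 7  ≤ 11 ✓
[17, 7, 7] → min 7  ≤ 11 ✓
[7, 7, 20] → min 7  ≤ 11 ✓
[7, 20, 2] → min 2  ≤ 11 ✓
[20, 2, 6] → min 2  ≤ 11 ✓
12 windows satisfy the condition.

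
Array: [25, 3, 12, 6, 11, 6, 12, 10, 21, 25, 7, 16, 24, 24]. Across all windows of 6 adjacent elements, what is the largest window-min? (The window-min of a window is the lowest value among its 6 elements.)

7

25 3 12 6 11 6 → min 3
3 12 6 11 6 12 → min 3
12 6 11 6 12 10 → min 6
6 11 6 12 10 21 → min 6
11 6 12 10 21 25 → min 6
6 12 10 21 25 7 → min 6
12 10 21 25 7 16 → min 7
10 21 25 7 16 24 → min 7
21 25 7 16 24 24 → min 7
Largest of these is 7.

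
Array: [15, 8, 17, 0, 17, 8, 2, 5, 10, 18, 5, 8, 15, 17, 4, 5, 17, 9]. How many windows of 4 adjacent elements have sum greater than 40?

15 8 17 0 → sum 40
8 17 0 17 → sum 42  > 40 ✓
17 0 17 8 → sum 42  > 40 ✓
0 17 8 2 → sum 27
17 8 2 5 → sum 32
8 2 5 10 → sum 25
2 5 10 18 → sum 35
5 10 18 5 → sum 38
10 18 5 8 → sum 41  > 40 ✓
18 5 8 15 → sum 46  > 40 ✓
5 8 15 17 → sum 45  > 40 ✓
8 15 17 4 → sum 44  > 40 ✓
15 17 4 5 → sum 41  > 40 ✓
17 4 5 17 → sum 43  > 40 ✓
4 5 17 9 → sum 35
8 windows satisfy the condition.

8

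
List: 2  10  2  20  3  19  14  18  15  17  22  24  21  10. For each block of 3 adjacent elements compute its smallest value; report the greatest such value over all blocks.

Window mins for each of the 12 positions:
2 10 2 → min 2
10 2 20 → min 2
2 20 3 → min 2
20 3 19 → min 3
3 19 14 → min 3
19 14 18 → min 14
14 18 15 → min 14
18 15 17 → min 15
15 17 22 → min 15
17 22 24 → min 17
22 24 21 → min 21
24 21 10 → min 10
Greatest of these is 21.

21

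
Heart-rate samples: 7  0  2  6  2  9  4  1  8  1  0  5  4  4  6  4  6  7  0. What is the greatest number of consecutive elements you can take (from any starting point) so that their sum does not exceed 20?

6

Extend to the right; shrink from the left whenever the sum exceeds 20:
→ 7: sum 7, len 1
→ 0: sum 7, len 2
→ 2: sum 9, len 3
→ 6: sum 15, len 4
→ 2: sum 17, len 5
→ 9 (dropped 7): sum 19, len 5
→ 4 (dropped 0, 2, 6): sum 15, len 3
→ 1: sum 16, len 4
→ 8 (dropped 2, 9): sum 13, len 3
→ 1: sum 14, len 4
→ 0: sum 14, len 5
→ 5: sum 19, len 6
→ 4 (dropped 4): sum 19, len 6
→ 4 (dropped 1, 8): sum 14, len 5
→ 6: sum 20, len 6
→ 4 (dropped 1, 0, 5): sum 18, len 4
→ 6 (dropped 4): sum 20, len 4
→ 7 (dropped 4, 6): sum 17, len 3
→ 0: sum 17, len 4
Longest length seen: 6.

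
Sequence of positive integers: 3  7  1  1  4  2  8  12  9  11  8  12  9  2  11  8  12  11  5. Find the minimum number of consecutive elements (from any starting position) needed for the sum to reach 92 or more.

10

add 3: running sum 3 < 92
add 7: running sum 10 < 92
add 1: running sum 11 < 92
add 1: running sum 12 < 92
add 4: running sum 16 < 92
add 2: running sum 18 < 92
add 8: running sum 26 < 92
add 12: running sum 38 < 92
add 9: running sum 47 < 92
add 11: running sum 58 < 92
add 8: running sum 66 < 92
add 12: running sum 78 < 92
add 9: running sum 87 < 92
add 2: running sum 89 < 92
end 14: [7, 1, 1, 4, 2, 8, 12, 9, 11, 8, 12, 9, 2, 11] sum 97, len 14
end 15: [2, 8, 12, 9, 11, 8, 12, 9, 2, 11, 8] sum 92, len 11
end 16: [12, 9, 11, 8, 12, 9, 2, 11, 8, 12] sum 94, len 10
end 17: [9, 11, 8, 12, 9, 2, 11, 8, 12, 11] sum 93, len 10
end 18: [9, 11, 8, 12, 9, 2, 11, 8, 12, 11, 5] sum 98, len 11
Shortest qualifying length: 10.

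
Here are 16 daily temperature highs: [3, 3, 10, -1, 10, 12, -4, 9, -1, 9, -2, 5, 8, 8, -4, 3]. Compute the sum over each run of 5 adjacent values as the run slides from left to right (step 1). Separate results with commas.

25, 34, 27, 26, 26, 25, 11, 20, 19, 28, 15, 20

3 3 10 -1 10 → sum 25
3 10 -1 10 12 → sum 34
10 -1 10 12 -4 → sum 27
-1 10 12 -4 9 → sum 26
10 12 -4 9 -1 → sum 26
12 -4 9 -1 9 → sum 25
-4 9 -1 9 -2 → sum 11
9 -1 9 -2 5 → sum 20
-1 9 -2 5 8 → sum 19
9 -2 5 8 8 → sum 28
-2 5 8 8 -4 → sum 15
5 8 8 -4 3 → sum 20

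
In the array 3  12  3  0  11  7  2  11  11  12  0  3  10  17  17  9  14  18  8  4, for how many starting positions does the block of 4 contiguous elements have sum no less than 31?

10

(3, 12, 3, 0) → sum 18
(12, 3, 0, 11) → sum 26
(3, 0, 11, 7) → sum 21
(0, 11, 7, 2) → sum 20
(11, 7, 2, 11) → sum 31  ≥ 31 ✓
(7, 2, 11, 11) → sum 31  ≥ 31 ✓
(2, 11, 11, 12) → sum 36  ≥ 31 ✓
(11, 11, 12, 0) → sum 34  ≥ 31 ✓
(11, 12, 0, 3) → sum 26
(12, 0, 3, 10) → sum 25
(0, 3, 10, 17) → sum 30
(3, 10, 17, 17) → sum 47  ≥ 31 ✓
(10, 17, 17, 9) → sum 53  ≥ 31 ✓
(17, 17, 9, 14) → sum 57  ≥ 31 ✓
(17, 9, 14, 18) → sum 58  ≥ 31 ✓
(9, 14, 18, 8) → sum 49  ≥ 31 ✓
(14, 18, 8, 4) → sum 44  ≥ 31 ✓
10 windows satisfy the condition.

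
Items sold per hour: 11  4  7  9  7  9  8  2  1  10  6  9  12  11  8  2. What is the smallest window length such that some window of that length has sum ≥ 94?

13

add 11: running sum 11 < 94
add 4: running sum 15 < 94
add 7: running sum 22 < 94
add 9: running sum 31 < 94
add 7: running sum 38 < 94
add 9: running sum 47 < 94
add 8: running sum 55 < 94
add 2: running sum 57 < 94
add 1: running sum 58 < 94
add 10: running sum 68 < 94
add 6: running sum 74 < 94
add 9: running sum 83 < 94
add 12: shortest ending here [11, 4, 7, 9, 7, 9, 8, 2, 1, 10, 6, 9, 12] sum 95, len 13
add 11: shortest ending here [4, 7, 9, 7, 9, 8, 2, 1, 10, 6, 9, 12, 11] sum 95, len 13
add 8: shortest ending here [7, 9, 7, 9, 8, 2, 1, 10, 6, 9, 12, 11, 8] sum 99, len 13
add 2: shortest ending here [9, 7, 9, 8, 2, 1, 10, 6, 9, 12, 11, 8, 2] sum 94, len 13
Shortest qualifying length: 13.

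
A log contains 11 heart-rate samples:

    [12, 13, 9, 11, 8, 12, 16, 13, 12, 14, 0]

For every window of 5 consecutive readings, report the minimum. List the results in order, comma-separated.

8, 8, 8, 8, 8, 12, 0

[12, 13, 9, 11, 8] → min 8
[13, 9, 11, 8, 12] → min 8
[9, 11, 8, 12, 16] → min 8
[11, 8, 12, 16, 13] → min 8
[8, 12, 16, 13, 12] → min 8
[12, 16, 13, 12, 14] → min 12
[16, 13, 12, 14, 0] → min 0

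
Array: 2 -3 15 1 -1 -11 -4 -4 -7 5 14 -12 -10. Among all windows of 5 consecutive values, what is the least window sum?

-27

(2, -3, 15, 1, -1) → sum 14
(-3, 15, 1, -1, -11) → sum 1
(15, 1, -1, -11, -4) → sum 0
(1, -1, -11, -4, -4) → sum -19
(-1, -11, -4, -4, -7) → sum -27
(-11, -4, -4, -7, 5) → sum -21
(-4, -4, -7, 5, 14) → sum 4
(-4, -7, 5, 14, -12) → sum -4
(-7, 5, 14, -12, -10) → sum -10
Least of these is -27.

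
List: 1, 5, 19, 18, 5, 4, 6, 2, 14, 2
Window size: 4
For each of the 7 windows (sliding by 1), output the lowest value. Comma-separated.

Sliding a size-4 window across the 10 values:
[1, 5, 19, 18] → min 1
[5, 19, 18, 5] → min 5
[19, 18, 5, 4] → min 4
[18, 5, 4, 6] → min 4
[5, 4, 6, 2] → min 2
[4, 6, 2, 14] → min 2
[6, 2, 14, 2] → min 2

1, 5, 4, 4, 2, 2, 2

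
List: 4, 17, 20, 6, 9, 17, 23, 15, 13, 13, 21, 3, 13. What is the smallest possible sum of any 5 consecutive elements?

4 17 20 6 9 → sum 56
17 20 6 9 17 → sum 69
20 6 9 17 23 → sum 75
6 9 17 23 15 → sum 70
9 17 23 15 13 → sum 77
17 23 15 13 13 → sum 81
23 15 13 13 21 → sum 85
15 13 13 21 3 → sum 65
13 13 21 3 13 → sum 63
Smallest of these is 56.

56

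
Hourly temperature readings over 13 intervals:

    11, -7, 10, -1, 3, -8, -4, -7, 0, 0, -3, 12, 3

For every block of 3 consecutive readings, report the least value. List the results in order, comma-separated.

11 -7 10 → min -7
-7 10 -1 → min -7
10 -1 3 → min -1
-1 3 -8 → min -8
3 -8 -4 → min -8
-8 -4 -7 → min -8
-4 -7 0 → min -7
-7 0 0 → min -7
0 0 -3 → min -3
0 -3 12 → min -3
-3 12 3 → min -3

-7, -7, -1, -8, -8, -8, -7, -7, -3, -3, -3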